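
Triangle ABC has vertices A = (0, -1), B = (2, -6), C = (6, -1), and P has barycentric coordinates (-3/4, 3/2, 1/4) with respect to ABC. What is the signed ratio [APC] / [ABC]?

The signed ratio [APC]/[ABC] equals the barycentric coordinate of P at vertex B, which is 3/2.

3/2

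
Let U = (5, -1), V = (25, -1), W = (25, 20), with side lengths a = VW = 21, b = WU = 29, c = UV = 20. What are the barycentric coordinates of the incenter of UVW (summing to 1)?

(3/10, 29/70, 2/7)

The incenter has barycentric coordinates proportional to the opposite side lengths: (21 : 29 : 20).
Normalizing by 21+29+20 = 70 gives (3/10, 29/70, 2/7).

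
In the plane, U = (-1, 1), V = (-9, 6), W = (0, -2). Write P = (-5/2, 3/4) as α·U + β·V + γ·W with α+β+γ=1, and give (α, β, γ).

Signed area of the reference triangle: [UVW] = ½·((-1)·(6−(-2)) + (-9)·(-2−1) + 0·(1−6)) = ½·(-8 + 27 + 0) = 19/2.
[PVW] = ½·((-5/2)·(6−(-2)) + (-9)·(-2−(3/4)) + 0·(3/4−6)) = ½·(-20 + 99/4 + 0) = 19/8, so the U-coordinate is (19/8)/(19/2) = 1/4.
[UPW] = ½·((-1)·(3/4−(-2)) + (-5/2)·(-2−1) + 0·(1−(3/4))) = ½·(-11/4 + 15/2 + 0) = 19/8, so the V-coordinate is 1/4.
[UVP] = ½·((-1)·(6−(3/4)) + (-9)·(3/4−1) + (-5/2)·(1−6)) = ½·(-21/4 + 9/4 + 25/2) = 19/4, so the W-coordinate is 1/2.
Check: 1/4 + 1/4 + 1/2 = 1.

(1/4, 1/4, 1/2)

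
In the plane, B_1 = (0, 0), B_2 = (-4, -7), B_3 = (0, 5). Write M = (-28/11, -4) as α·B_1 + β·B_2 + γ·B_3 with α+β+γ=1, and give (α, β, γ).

Signed area of the reference triangle: [B_1B_2B_3] = ½·(0·(-7−5) + (-4)·(5−0) + 0·(0−(-7))) = ½·(0 − 20 + 0) = -10.
[MB_2B_3] = ½·((-28/11)·(-7−5) + (-4)·(5−(-4)) + 0·(-4−(-7))) = ½·(336/11 − 36 + 0) = -30/11, so the B_1-coordinate is (-30/11)/(-10) = 3/11.
[B_1MB_3] = ½·(0·(-4−5) + (-28/11)·(5−0) + 0·(0−(-4))) = ½·(0 − 140/11 + 0) = -70/11, so the B_2-coordinate is 7/11.
[B_1B_2M] = ½·(0·(-7−(-4)) + (-4)·(-4−0) + (-28/11)·(0−(-7))) = ½·(0 + 16 − 196/11) = -10/11, so the B_3-coordinate is 1/11.

(3/11, 7/11, 1/11)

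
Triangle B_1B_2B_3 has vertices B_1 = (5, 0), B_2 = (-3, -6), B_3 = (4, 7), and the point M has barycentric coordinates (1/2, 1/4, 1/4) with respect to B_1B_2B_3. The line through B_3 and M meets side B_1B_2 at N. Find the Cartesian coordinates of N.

Line B_3M meets B_1B_2 where the B_3-coordinate vanishes; zeroing M's B_3-weight and renormalizing leaves B_1, B_2-weights 1/2 : 1/4 → (2/3, 1/3).
So N = (2/3)·B_1 + (1/3)·B_2 = (7/3, -2).

(7/3, -2)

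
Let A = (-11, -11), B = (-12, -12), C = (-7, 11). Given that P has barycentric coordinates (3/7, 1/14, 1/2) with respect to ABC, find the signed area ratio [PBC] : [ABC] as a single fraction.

The signed ratio [PBC]/[ABC] equals the barycentric coordinate of P at vertex A, which is 3/7.

3/7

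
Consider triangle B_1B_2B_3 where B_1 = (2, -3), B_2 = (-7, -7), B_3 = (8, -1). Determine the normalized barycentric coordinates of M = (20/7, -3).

Signed area of the reference triangle: [B_1B_2B_3] = ½·(2·(-7−(-1)) + (-7)·(-1−(-3)) + 8·(-3−(-7))) = ½·(-12 − 14 + 32) = 3.
[MB_2B_3] = ½·((20/7)·(-7−(-1)) + (-7)·(-1−(-3)) + 8·(-3−(-7))) = ½·(-120/7 − 14 + 32) = 3/7, so the B_1-coordinate is (3/7)/3 = 1/7.
[B_1MB_3] = ½·(2·(-3−(-1)) + (20/7)·(-1−(-3)) + 8·(-3−(-3))) = ½·(-4 + 40/7 + 0) = 6/7, so the B_2-coordinate is 2/7.
[B_1B_2M] = ½·(2·(-7−(-3)) + (-7)·(-3−(-3)) + (20/7)·(-3−(-7))) = ½·(-8 + 0 + 80/7) = 12/7, so the B_3-coordinate is 4/7.
Check: 1/7 + 2/7 + 4/7 = 1.

(1/7, 2/7, 4/7)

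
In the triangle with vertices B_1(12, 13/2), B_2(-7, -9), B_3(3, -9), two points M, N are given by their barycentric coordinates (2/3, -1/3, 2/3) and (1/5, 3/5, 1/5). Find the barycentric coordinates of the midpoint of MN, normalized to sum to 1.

(13/30, 2/15, 13/30)

Since both coordinate triples sum to 1, the midpoint's barycentrics are the componentwise average.
(2/3+1/5)/2 = 13/30; similarly 2/15 and 13/30.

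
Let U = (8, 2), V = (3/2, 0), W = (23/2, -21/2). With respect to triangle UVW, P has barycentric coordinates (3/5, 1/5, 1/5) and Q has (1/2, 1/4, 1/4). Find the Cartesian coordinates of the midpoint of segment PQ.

(293/40, -101/80)

Barycentric coordinates of the midpoint are the average: (11/20, 9/40, 9/40).
Converting: (11/20)·U + (9/40)·V + (9/40)·W = (293/40, -101/80).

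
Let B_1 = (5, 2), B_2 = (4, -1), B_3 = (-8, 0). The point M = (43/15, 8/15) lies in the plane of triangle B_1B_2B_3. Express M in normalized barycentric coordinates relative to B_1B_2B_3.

(7/15, 2/5, 2/15)

Signed area of the reference triangle: [B_1B_2B_3] = ½·(5·(-1−0) + 4·(0−2) + (-8)·(2−(-1))) = ½·(-5 − 8 − 24) = -37/2.
[MB_2B_3] = ½·((43/15)·(-1−0) + 4·(0−(8/15)) + (-8)·(8/15−(-1))) = ½·(-43/15 − 32/15 − 184/15) = -259/30, so the B_1-coordinate is (-259/30)/(-37/2) = 7/15.
[B_1MB_3] = ½·(5·(8/15−0) + (43/15)·(0−2) + (-8)·(2−(8/15))) = ½·(8/3 − 86/15 − 176/15) = -37/5, so the B_2-coordinate is 2/5.
[B_1B_2M] = ½·(5·(-1−(8/15)) + 4·(8/15−2) + (43/15)·(2−(-1))) = ½·(-23/3 − 88/15 + 43/5) = -37/15, so the B_3-coordinate is 2/15.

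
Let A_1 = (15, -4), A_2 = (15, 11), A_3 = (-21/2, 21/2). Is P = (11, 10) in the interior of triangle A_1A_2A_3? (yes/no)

yes

Barycentric coordinates of P: (47/765, 598/765, 8/51).
The three coordinates are positive, positive, positive; a point is interior exactly when all three are positive.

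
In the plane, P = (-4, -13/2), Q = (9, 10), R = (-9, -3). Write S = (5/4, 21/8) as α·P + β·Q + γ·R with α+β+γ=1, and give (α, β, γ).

Signed area of the reference triangle: [PQR] = ½·((-4)·(10−(-3)) + 9·(-3−(-13/2)) + (-9)·(-13/2−10)) = ½·(-52 + 63/2 + 297/2) = 64.
[SQR] = ½·((5/4)·(10−(-3)) + 9·(-3−(21/8)) + (-9)·(21/8−10)) = ½·(65/4 − 405/8 + 531/8) = 16, so the P-coordinate is 16/64 = 1/4.
[PSR] = ½·((-4)·(21/8−(-3)) + (5/4)·(-3−(-13/2)) + (-9)·(-13/2−(21/8))) = ½·(-45/2 + 35/8 + 657/8) = 32, so the Q-coordinate is 1/2.
[PQS] = ½·((-4)·(10−(21/8)) + 9·(21/8−(-13/2)) + (5/4)·(-13/2−10)) = ½·(-59/2 + 657/8 − 165/8) = 16, so the R-coordinate is 1/4.

(1/4, 1/2, 1/4)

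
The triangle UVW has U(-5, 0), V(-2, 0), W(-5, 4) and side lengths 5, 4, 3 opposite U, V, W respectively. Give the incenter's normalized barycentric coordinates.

The incenter has barycentric coordinates proportional to the opposite side lengths: (5 : 4 : 3).
Normalizing by 5+4+3 = 12 gives (5/12, 1/3, 1/4).

(5/12, 1/3, 1/4)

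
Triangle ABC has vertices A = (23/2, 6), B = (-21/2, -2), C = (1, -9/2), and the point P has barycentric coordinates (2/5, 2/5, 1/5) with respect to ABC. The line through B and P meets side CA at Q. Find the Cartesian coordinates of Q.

Line BP meets CA where the B-coordinate vanishes; zeroing P's B-weight and renormalizing leaves C, A-weights 1/5 : 2/5 → (1/3, 2/3).
So Q = (1/3)·C + (2/3)·A = (8, 5/2).

(8, 5/2)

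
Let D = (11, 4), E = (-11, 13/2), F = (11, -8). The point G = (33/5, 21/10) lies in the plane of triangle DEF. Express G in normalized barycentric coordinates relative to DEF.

Signed area of the reference triangle: [DEF] = ½·(11·(13/2−(-8)) + (-11)·(-8−4) + 11·(4−(13/2))) = ½·(319/2 + 132 − 55/2) = 132.
[GEF] = ½·((33/5)·(13/2−(-8)) + (-11)·(-8−(21/10)) + 11·(21/10−(13/2))) = ½·(957/10 + 1111/10 − 242/5) = 396/5, so the D-coordinate is (396/5)/132 = 3/5.
[DGF] = ½·(11·(21/10−(-8)) + (33/5)·(-8−4) + 11·(4−(21/10))) = ½·(1111/10 − 396/5 + 209/10) = 132/5, so the E-coordinate is 1/5.
[DEG] = ½·(11·(13/2−(21/10)) + (-11)·(21/10−4) + (33/5)·(4−(13/2))) = ½·(242/5 + 209/10 − 33/2) = 132/5, so the F-coordinate is 1/5.

(3/5, 1/5, 1/5)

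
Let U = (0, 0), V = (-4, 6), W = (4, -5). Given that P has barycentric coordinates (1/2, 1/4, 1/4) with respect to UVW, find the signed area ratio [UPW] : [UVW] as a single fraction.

The signed ratio [UPW]/[UVW] equals the barycentric coordinate of P at vertex V, which is 1/4.

1/4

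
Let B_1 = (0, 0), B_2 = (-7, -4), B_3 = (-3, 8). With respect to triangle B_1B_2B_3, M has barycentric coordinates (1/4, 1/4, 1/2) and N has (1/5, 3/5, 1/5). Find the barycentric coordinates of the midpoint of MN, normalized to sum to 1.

(9/40, 17/40, 7/20)

Since both coordinate triples sum to 1, the midpoint's barycentrics are the componentwise average.
(1/4+1/5)/2 = 9/40; similarly 17/40 and 7/20.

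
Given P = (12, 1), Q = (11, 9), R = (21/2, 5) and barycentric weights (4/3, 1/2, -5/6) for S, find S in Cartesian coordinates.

S = (4/3)·P + (1/2)·Q + (-5/6)·R.
x-coordinate: (4/3)·12 + (1/2)·11 + (-5/6)·(21/2) = 51/4.
y-coordinate: (4/3)·1 + (1/2)·9 + (-5/6)·5 = 5/3.

(51/4, 5/3)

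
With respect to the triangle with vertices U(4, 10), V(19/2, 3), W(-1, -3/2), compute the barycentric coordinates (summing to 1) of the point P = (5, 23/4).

(1/2, 1/3, 1/6)

Signed area of the reference triangle: [UVW] = ½·(4·(3−(-3/2)) + (19/2)·(-3/2−10) + (-1)·(10−3)) = ½·(18 − 437/4 − 7) = -393/8.
[PVW] = ½·(5·(3−(-3/2)) + (19/2)·(-3/2−(23/4)) + (-1)·(23/4−3)) = ½·(45/2 − 551/8 − 11/4) = -393/16, so the U-coordinate is (-393/16)/(-393/8) = 1/2.
[UPW] = ½·(4·(23/4−(-3/2)) + 5·(-3/2−10) + (-1)·(10−(23/4))) = ½·(29 − 115/2 − 17/4) = -131/8, so the V-coordinate is 1/3.
[UVP] = ½·(4·(3−(23/4)) + (19/2)·(23/4−10) + 5·(10−3)) = ½·(-11 − 323/8 + 35) = -131/16, so the W-coordinate is 1/6.
Check: 1/2 + 1/3 + 1/6 = 1.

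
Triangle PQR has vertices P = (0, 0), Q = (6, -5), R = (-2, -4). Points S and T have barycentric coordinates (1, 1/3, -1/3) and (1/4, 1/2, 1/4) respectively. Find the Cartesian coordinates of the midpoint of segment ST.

Barycentric coordinates of the midpoint are the average: (5/8, 5/12, -1/24).
Converting: (5/8)·P + (5/12)·Q + (-1/24)·R = (31/12, -23/12).

(31/12, -23/12)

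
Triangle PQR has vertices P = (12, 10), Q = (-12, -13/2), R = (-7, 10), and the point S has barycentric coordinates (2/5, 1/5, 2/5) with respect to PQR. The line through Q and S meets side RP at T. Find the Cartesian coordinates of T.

(5/2, 10)

Line QS meets RP where the Q-coordinate vanishes; zeroing S's Q-weight and renormalizing leaves R, P-weights 2/5 : 2/5 → (1/2, 1/2).
So T = (1/2)·R + (1/2)·P = (5/2, 10).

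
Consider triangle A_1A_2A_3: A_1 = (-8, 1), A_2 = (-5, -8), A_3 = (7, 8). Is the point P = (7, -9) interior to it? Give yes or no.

Barycentric coordinates of P: (-17/13, 85/52, 35/52).
The three coordinates are negative, positive, positive; a point is interior exactly when all three are positive.

no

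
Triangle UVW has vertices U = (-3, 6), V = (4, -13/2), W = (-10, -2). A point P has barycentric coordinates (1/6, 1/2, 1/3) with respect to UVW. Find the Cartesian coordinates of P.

P = (1/6)·U + (1/2)·V + (1/3)·W.
x-coordinate: (1/6)·(-3) + (1/2)·4 + (1/3)·(-10) = -11/6.
y-coordinate: (1/6)·6 + (1/2)·(-13/2) + (1/3)·(-2) = -35/12.

(-11/6, -35/12)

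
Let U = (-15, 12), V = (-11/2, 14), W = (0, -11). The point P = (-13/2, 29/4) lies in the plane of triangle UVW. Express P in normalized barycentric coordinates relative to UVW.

Signed area of the reference triangle: [UVW] = ½·((-15)·(14−(-11)) + (-11/2)·(-11−12) + 0·(12−14)) = ½·(-375 + 253/2 + 0) = -497/4.
[PVW] = ½·((-13/2)·(14−(-11)) + (-11/2)·(-11−(29/4)) + 0·(29/4−14)) = ½·(-325/2 + 803/8 + 0) = -497/16, so the U-coordinate is (-497/16)/(-497/4) = 1/4.
[UPW] = ½·((-15)·(29/4−(-11)) + (-13/2)·(-11−12) + 0·(12−(29/4))) = ½·(-1095/4 + 299/2 + 0) = -497/8, so the V-coordinate is 1/2.
[UVP] = ½·((-15)·(14−(29/4)) + (-11/2)·(29/4−12) + (-13/2)·(12−14)) = ½·(-405/4 + 209/8 + 13) = -497/16, so the W-coordinate is 1/4.
Check: 1/4 + 1/2 + 1/4 = 1.

(1/4, 1/2, 1/4)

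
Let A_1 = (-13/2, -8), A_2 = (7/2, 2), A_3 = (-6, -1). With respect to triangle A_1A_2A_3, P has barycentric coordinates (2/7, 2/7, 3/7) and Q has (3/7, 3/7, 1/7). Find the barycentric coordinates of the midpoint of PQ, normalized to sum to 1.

(5/14, 5/14, 2/7)

Since both coordinate triples sum to 1, the midpoint's barycentrics are the componentwise average.
(2/7+3/7)/2 = 5/14; similarly 5/14 and 2/7.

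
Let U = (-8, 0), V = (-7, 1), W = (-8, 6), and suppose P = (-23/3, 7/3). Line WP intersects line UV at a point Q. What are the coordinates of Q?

Barycentric coordinates of P with respect to UVW: (1/3, 1/3, 1/3).
On side UV the W-coordinate is zero; dropping P's W-weight 1/3 and renormalizing the remaining 1/3 : 1/3 gives weights 1/2, 1/2 on U, V.
Q = (1/2)·(-8, 0) + (1/2)·(-7, 1) = (-15/2, 1/2).

(-15/2, 1/2)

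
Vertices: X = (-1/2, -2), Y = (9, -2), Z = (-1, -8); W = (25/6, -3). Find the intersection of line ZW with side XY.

Barycentric coordinates of W with respect to XYZ: (1/3, 1/2, 1/6).
On side XY the Z-coordinate is zero; dropping W's Z-weight 1/6 and renormalizing the remaining 1/3 : 1/2 gives weights 2/5, 3/5 on X, Y.
V = (2/5)·(-1/2, -2) + (3/5)·(9, -2) = (26/5, -2).

(26/5, -2)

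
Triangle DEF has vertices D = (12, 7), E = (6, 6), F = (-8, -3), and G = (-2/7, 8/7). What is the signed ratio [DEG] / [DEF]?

[DEF] = ½·(12·(6−(-3)) + 6·(-3−7) + (-8)·(7−6)) = ½·(108 − 60 − 8) = 20.
[DEG] = ½·(12·(6−(8/7)) + 6·(8/7−7) + (-2/7)·(7−6)) = ½·(408/7 − 246/7 − 2/7) = 80/7, so the ratio is (80/7)/20 = 4/7.

4/7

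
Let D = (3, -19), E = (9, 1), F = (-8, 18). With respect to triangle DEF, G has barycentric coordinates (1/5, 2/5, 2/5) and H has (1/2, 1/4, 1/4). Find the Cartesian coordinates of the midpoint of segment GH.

Barycentric coordinates of the midpoint are the average: (7/20, 13/40, 13/40).
Converting: (7/20)·D + (13/40)·E + (13/40)·F = (11/8, -19/40).

(11/8, -19/40)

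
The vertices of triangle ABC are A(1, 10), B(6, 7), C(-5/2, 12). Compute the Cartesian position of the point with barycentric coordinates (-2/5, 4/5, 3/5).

P = (-2/5)·A + (4/5)·B + (3/5)·C.
x-coordinate: (-2/5)·1 + (4/5)·6 + (3/5)·(-5/2) = 29/10.
y-coordinate: (-2/5)·10 + (4/5)·7 + (3/5)·12 = 44/5.

(29/10, 44/5)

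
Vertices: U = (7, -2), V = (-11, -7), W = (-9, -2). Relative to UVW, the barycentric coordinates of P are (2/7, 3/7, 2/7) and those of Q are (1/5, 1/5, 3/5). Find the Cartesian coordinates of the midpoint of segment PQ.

(-201/35, -25/7)

Barycentric coordinates of the midpoint are the average: (17/70, 11/35, 31/70).
Converting: (17/70)·U + (11/35)·V + (31/70)·W = (-201/35, -25/7).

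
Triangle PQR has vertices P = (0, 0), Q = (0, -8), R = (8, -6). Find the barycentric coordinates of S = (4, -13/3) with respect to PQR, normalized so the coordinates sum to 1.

(1/3, 1/6, 1/2)

Signed area of the reference triangle: [PQR] = ½·(0·(-8−(-6)) + 0·(-6−0) + 8·(0−(-8))) = ½·(0 + 0 + 64) = 32.
[SQR] = ½·(4·(-8−(-6)) + 0·(-6−(-13/3)) + 8·(-13/3−(-8))) = ½·(-8 + 0 + 88/3) = 32/3, so the P-coordinate is (32/3)/32 = 1/3.
[PSR] = ½·(0·(-13/3−(-6)) + 4·(-6−0) + 8·(0−(-13/3))) = ½·(0 − 24 + 104/3) = 16/3, so the Q-coordinate is 1/6.
[PQS] = ½·(0·(-8−(-13/3)) + 0·(-13/3−0) + 4·(0−(-8))) = ½·(0 + 0 + 32) = 16, so the R-coordinate is 1/2.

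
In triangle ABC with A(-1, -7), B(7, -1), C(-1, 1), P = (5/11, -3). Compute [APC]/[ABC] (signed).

[ABC] = ½·((-1)·(-1−1) + 7·(1−(-7)) + (-1)·(-7−(-1))) = ½·(2 + 56 + 6) = 32.
[APC] = ½·((-1)·(-3−1) + (5/11)·(1−(-7)) + (-1)·(-7−(-3))) = ½·(4 + 40/11 + 4) = 64/11, so the ratio is (64/11)/32 = 2/11.

2/11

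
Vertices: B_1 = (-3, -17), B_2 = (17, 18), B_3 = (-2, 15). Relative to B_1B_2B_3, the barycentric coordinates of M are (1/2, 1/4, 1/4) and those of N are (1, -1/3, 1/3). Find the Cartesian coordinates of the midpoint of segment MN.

(-85/24, -73/8)

Barycentric coordinates of the midpoint are the average: (3/4, -1/24, 7/24).
Converting: (3/4)·B_1 + (-1/24)·B_2 + (7/24)·B_3 = (-85/24, -73/8).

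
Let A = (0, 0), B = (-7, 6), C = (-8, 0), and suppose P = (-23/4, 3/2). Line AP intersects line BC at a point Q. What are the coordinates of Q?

Barycentric coordinates of P with respect to ABC: (1/4, 1/4, 1/2).
On side BC the A-coordinate is zero; dropping P's A-weight 1/4 and renormalizing the remaining 1/4 : 1/2 gives weights 1/3, 2/3 on B, C.
Q = (1/3)·(-7, 6) + (2/3)·(-8, 0) = (-23/3, 2).

(-23/3, 2)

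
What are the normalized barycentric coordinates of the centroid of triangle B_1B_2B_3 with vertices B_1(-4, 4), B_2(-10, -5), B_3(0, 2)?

(1/3, 1/3, 1/3)

The centroid is the average of the vertices, so each weight is 1/3.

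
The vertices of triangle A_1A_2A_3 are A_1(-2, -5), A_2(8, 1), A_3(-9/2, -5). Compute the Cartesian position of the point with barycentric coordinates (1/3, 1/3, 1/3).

(1/2, -3)

P = (1/3)·A_1 + (1/3)·A_2 + (1/3)·A_3.
x-coordinate: (1/3)·(-2) + (1/3)·8 + (1/3)·(-9/2) = 1/2.
y-coordinate: (1/3)·(-5) + (1/3)·1 + (1/3)·(-5) = -3.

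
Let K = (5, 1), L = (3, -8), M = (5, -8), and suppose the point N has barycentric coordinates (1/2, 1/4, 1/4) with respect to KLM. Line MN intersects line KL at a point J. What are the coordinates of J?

Line MN meets KL where the M-coordinate vanishes; zeroing N's M-weight and renormalizing leaves K, L-weights 1/2 : 1/4 → (2/3, 1/3).
So J = (2/3)·K + (1/3)·L = (13/3, -2).

(13/3, -2)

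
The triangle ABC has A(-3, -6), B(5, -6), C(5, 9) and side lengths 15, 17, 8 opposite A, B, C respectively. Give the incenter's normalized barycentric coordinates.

The incenter has barycentric coordinates proportional to the opposite side lengths: (15 : 17 : 8).
Normalizing by 15+17+8 = 40 gives (3/8, 17/40, 1/5).

(3/8, 17/40, 1/5)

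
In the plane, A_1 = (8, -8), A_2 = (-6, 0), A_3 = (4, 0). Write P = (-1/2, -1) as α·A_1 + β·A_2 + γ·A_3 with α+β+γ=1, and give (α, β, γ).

(1/8, 1/2, 3/8)

Signed area of the reference triangle: [A_1A_2A_3] = ½·(8·(0−0) + (-6)·(0−(-8)) + 4·(-8−0)) = ½·(0 − 48 − 32) = -40.
[PA_2A_3] = ½·((-1/2)·(0−0) + (-6)·(0−(-1)) + 4·(-1−0)) = ½·(0 − 6 − 4) = -5, so the A_1-coordinate is (-5)/(-40) = 1/8.
[A_1PA_3] = ½·(8·(-1−0) + (-1/2)·(0−(-8)) + 4·(-8−(-1))) = ½·(-8 − 4 − 28) = -20, so the A_2-coordinate is 1/2.
[A_1A_2P] = ½·(8·(0−(-1)) + (-6)·(-1−(-8)) + (-1/2)·(-8−0)) = ½·(8 − 42 + 4) = -15, so the A_3-coordinate is 3/8.
Check: 1/8 + 1/2 + 3/8 = 1.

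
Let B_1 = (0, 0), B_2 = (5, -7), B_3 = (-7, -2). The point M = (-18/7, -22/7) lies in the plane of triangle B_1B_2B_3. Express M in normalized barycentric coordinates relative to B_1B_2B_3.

Signed area of the reference triangle: [B_1B_2B_3] = ½·(0·(-7−(-2)) + 5·(-2−0) + (-7)·(0−(-7))) = ½·(0 − 10 − 49) = -59/2.
[MB_2B_3] = ½·((-18/7)·(-7−(-2)) + 5·(-2−(-22/7)) + (-7)·(-22/7−(-7))) = ½·(90/7 + 40/7 − 27) = -59/14, so the B_1-coordinate is (-59/14)/(-59/2) = 1/7.
[B_1MB_3] = ½·(0·(-22/7−(-2)) + (-18/7)·(-2−0) + (-7)·(0−(-22/7))) = ½·(0 + 36/7 − 22) = -59/7, so the B_2-coordinate is 2/7.
[B_1B_2M] = ½·(0·(-7−(-22/7)) + 5·(-22/7−0) + (-18/7)·(0−(-7))) = ½·(0 − 110/7 − 18) = -118/7, so the B_3-coordinate is 4/7.
Check: 1/7 + 2/7 + 4/7 = 1.

(1/7, 2/7, 4/7)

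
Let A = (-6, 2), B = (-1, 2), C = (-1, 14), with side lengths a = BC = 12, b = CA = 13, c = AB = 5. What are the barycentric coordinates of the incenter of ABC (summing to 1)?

The incenter has barycentric coordinates proportional to the opposite side lengths: (12 : 13 : 5).
Normalizing by 12+13+5 = 30 gives (2/5, 13/30, 1/6).

(2/5, 13/30, 1/6)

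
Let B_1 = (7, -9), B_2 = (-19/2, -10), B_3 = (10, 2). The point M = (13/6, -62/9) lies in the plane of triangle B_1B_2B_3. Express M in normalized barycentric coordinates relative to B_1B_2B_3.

(4/9, 1/3, 2/9)

Signed area of the reference triangle: [B_1B_2B_3] = ½·(7·(-10−2) + (-19/2)·(2−(-9)) + 10·(-9−(-10))) = ½·(-84 − 209/2 + 10) = -357/4.
[MB_2B_3] = ½·((13/6)·(-10−2) + (-19/2)·(2−(-62/9)) + 10·(-62/9−(-10))) = ½·(-26 − 760/9 + 280/9) = -119/3, so the B_1-coordinate is (-119/3)/(-357/4) = 4/9.
[B_1MB_3] = ½·(7·(-62/9−2) + (13/6)·(2−(-9)) + 10·(-9−(-62/9))) = ½·(-560/9 + 143/6 − 190/9) = -119/4, so the B_2-coordinate is 1/3.
[B_1B_2M] = ½·(7·(-10−(-62/9)) + (-19/2)·(-62/9−(-9)) + (13/6)·(-9−(-10))) = ½·(-196/9 − 361/18 + 13/6) = -119/6, so the B_3-coordinate is 2/9.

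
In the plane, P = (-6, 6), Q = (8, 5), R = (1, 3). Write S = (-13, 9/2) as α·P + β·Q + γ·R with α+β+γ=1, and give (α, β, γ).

(11/10, -9/10, 4/5)

Signed area of the reference triangle: [PQR] = ½·((-6)·(5−3) + 8·(3−6) + 1·(6−5)) = ½·(-12 − 24 + 1) = -35/2.
[SQR] = ½·((-13)·(5−3) + 8·(3−(9/2)) + 1·(9/2−5)) = ½·(-26 − 12 − 1/2) = -77/4, so the P-coordinate is (-77/4)/(-35/2) = 11/10.
[PSR] = ½·((-6)·(9/2−3) + (-13)·(3−6) + 1·(6−(9/2))) = ½·(-9 + 39 + 3/2) = 63/4, so the Q-coordinate is -9/10.
[PQS] = ½·((-6)·(5−(9/2)) + 8·(9/2−6) + (-13)·(6−5)) = ½·(-3 − 12 − 13) = -14, so the R-coordinate is 4/5.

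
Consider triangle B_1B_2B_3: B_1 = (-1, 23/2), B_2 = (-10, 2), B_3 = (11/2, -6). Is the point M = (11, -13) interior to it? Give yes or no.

no

Barycentric coordinates of M: (-258/877, -203/877, 1338/877).
The three coordinates are negative, negative, positive; a point is interior exactly when all three are positive.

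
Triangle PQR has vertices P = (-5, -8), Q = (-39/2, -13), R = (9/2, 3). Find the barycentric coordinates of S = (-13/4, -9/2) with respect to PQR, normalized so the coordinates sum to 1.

(1/2, 1/8, 3/8)

Signed area of the reference triangle: [PQR] = ½·((-5)·(-13−3) + (-39/2)·(3−(-8)) + (9/2)·(-8−(-13))) = ½·(80 − 429/2 + 45/2) = -56.
[SQR] = ½·((-13/4)·(-13−3) + (-39/2)·(3−(-9/2)) + (9/2)·(-9/2−(-13))) = ½·(52 − 585/4 + 153/4) = -28, so the P-coordinate is (-28)/(-56) = 1/2.
[PSR] = ½·((-5)·(-9/2−3) + (-13/4)·(3−(-8)) + (9/2)·(-8−(-9/2))) = ½·(75/2 − 143/4 − 63/4) = -7, so the Q-coordinate is 1/8.
[PQS] = ½·((-5)·(-13−(-9/2)) + (-39/2)·(-9/2−(-8)) + (-13/4)·(-8−(-13))) = ½·(85/2 − 273/4 − 65/4) = -21, so the R-coordinate is 3/8.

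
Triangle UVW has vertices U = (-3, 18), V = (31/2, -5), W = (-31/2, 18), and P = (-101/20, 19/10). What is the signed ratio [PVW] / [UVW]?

-9/10

[UVW] = ½·((-3)·(-5−18) + (31/2)·(18−18) + (-31/2)·(18−(-5))) = ½·(69 + 0 − 713/2) = -575/4.
[PVW] = ½·((-101/20)·(-5−18) + (31/2)·(18−(19/10)) + (-31/2)·(19/10−(-5))) = ½·(2323/20 + 4991/20 − 2139/20) = 1035/8, so the ratio is (1035/8)/(-575/4) = -9/10.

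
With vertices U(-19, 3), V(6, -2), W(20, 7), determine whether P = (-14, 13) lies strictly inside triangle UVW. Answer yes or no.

Barycentric coordinates of P: (78/59, -74/59, 55/59).
The three coordinates are positive, negative, positive; a point is interior exactly when all three are positive.

no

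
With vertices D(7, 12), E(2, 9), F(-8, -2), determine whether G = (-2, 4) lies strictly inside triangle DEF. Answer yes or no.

yes

Barycentric coordinates of G: (6/25, 6/25, 13/25).
The three coordinates are positive, positive, positive; a point is interior exactly when all three are positive.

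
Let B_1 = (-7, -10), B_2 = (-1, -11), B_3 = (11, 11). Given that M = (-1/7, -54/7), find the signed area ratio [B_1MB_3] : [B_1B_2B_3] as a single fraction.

[B_1B_2B_3] = ½·((-7)·(-11−11) + (-1)·(11−(-10)) + 11·(-10−(-11))) = ½·(154 − 21 + 11) = 72.
[B_1MB_3] = ½·((-7)·(-54/7−11) + (-1/7)·(11−(-10)) + 11·(-10−(-54/7))) = ½·(131 − 3 − 176/7) = 360/7, so the ratio is (360/7)/72 = 5/7.

5/7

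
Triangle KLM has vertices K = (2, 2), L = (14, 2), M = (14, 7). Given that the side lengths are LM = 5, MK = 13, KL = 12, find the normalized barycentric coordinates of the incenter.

(1/6, 13/30, 2/5)

The incenter has barycentric coordinates proportional to the opposite side lengths: (5 : 13 : 12).
Normalizing by 5+13+12 = 30 gives (1/6, 13/30, 2/5).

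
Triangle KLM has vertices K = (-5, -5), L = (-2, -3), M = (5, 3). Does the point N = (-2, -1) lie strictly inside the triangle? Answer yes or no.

no

Barycentric coordinates of N: (7/2, -4, 3/2).
The three coordinates are positive, negative, positive; a point is interior exactly when all three are positive.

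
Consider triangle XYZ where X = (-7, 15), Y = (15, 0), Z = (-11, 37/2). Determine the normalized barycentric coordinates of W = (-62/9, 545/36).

Signed area of the reference triangle: [XYZ] = ½·((-7)·(0−(37/2)) + 15·(37/2−15) + (-11)·(15−0)) = ½·(259/2 + 105/2 − 165) = 17/2.
[WYZ] = ½·((-62/9)·(0−(37/2)) + 15·(37/2−(545/36)) + (-11)·(545/36−0)) = ½·(1147/9 + 605/12 − 5995/36) = 17/3, so the X-coordinate is (17/3)/(17/2) = 2/3.
[XWZ] = ½·((-7)·(545/36−(37/2)) + (-62/9)·(37/2−15) + (-11)·(15−(545/36))) = ½·(847/36 − 217/9 + 55/36) = 17/36, so the Y-coordinate is 1/18.
[XYW] = ½·((-7)·(0−(545/36)) + 15·(545/36−15) + (-62/9)·(15−0)) = ½·(3815/36 + 25/12 − 310/3) = 85/36, so the Z-coordinate is 5/18.

(2/3, 1/18, 5/18)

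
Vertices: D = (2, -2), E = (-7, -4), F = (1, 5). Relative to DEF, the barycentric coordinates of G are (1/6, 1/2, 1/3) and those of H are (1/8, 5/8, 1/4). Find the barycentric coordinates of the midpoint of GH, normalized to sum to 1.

Since both coordinate triples sum to 1, the midpoint's barycentrics are the componentwise average.
(1/6+1/8)/2 = 7/48; similarly 9/16 and 7/24.

(7/48, 9/16, 7/24)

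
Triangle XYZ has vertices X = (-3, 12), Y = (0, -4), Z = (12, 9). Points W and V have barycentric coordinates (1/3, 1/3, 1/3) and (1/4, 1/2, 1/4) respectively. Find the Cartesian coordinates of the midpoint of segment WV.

Barycentric coordinates of the midpoint are the average: (7/24, 5/12, 7/24).
Converting: (7/24)·X + (5/12)·Y + (7/24)·Z = (21/8, 107/24).

(21/8, 107/24)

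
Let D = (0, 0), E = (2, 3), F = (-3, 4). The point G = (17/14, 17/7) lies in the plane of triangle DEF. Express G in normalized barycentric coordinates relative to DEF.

(3/14, 5/7, 1/14)

Signed area of the reference triangle: [DEF] = ½·(0·(3−4) + 2·(4−0) + (-3)·(0−3)) = ½·(0 + 8 + 9) = 17/2.
[GEF] = ½·((17/14)·(3−4) + 2·(4−(17/7)) + (-3)·(17/7−3)) = ½·(-17/14 + 22/7 + 12/7) = 51/28, so the D-coordinate is (51/28)/(17/2) = 3/14.
[DGF] = ½·(0·(17/7−4) + (17/14)·(4−0) + (-3)·(0−(17/7))) = ½·(0 + 34/7 + 51/7) = 85/14, so the E-coordinate is 5/7.
[DEG] = ½·(0·(3−(17/7)) + 2·(17/7−0) + (17/14)·(0−3)) = ½·(0 + 34/7 − 51/14) = 17/28, so the F-coordinate is 1/14.
Check: 3/14 + 5/7 + 1/14 = 1.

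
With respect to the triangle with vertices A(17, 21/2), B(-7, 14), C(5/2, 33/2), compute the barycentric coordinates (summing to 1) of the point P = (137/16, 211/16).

(1/2, 1/8, 3/8)

Signed area of the reference triangle: [ABC] = ½·(17·(14−(33/2)) + (-7)·(33/2−(21/2)) + (5/2)·(21/2−14)) = ½·(-85/2 − 42 − 35/4) = -373/8.
[PBC] = ½·((137/16)·(14−(33/2)) + (-7)·(33/2−(211/16)) + (5/2)·(211/16−14)) = ½·(-685/32 − 371/16 − 65/32) = -373/16, so the A-coordinate is (-373/16)/(-373/8) = 1/2.
[APC] = ½·(17·(211/16−(33/2)) + (137/16)·(33/2−(21/2)) + (5/2)·(21/2−(211/16))) = ½·(-901/16 + 411/8 − 215/32) = -373/64, so the B-coordinate is 1/8.
[ABP] = ½·(17·(14−(211/16)) + (-7)·(211/16−(21/2)) + (137/16)·(21/2−14)) = ½·(221/16 − 301/16 − 959/32) = -1119/64, so the C-coordinate is 3/8.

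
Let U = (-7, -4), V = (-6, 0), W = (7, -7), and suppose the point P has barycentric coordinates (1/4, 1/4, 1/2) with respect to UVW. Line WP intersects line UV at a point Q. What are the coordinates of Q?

Line WP meets UV where the W-coordinate vanishes; zeroing P's W-weight and renormalizing leaves U, V-weights 1/4 : 1/4 → (1/2, 1/2).
So Q = (1/2)·U + (1/2)·V = (-13/2, -2).

(-13/2, -2)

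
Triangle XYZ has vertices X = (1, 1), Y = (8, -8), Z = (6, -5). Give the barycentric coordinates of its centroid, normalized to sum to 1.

(1/3, 1/3, 1/3)

The centroid is the average of the vertices, so each weight is 1/3.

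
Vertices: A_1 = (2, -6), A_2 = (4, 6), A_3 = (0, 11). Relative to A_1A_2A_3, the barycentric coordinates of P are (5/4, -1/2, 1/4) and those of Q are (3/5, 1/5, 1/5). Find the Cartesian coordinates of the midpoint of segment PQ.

(5/4, -159/40)

Barycentric coordinates of the midpoint are the average: (37/40, -3/20, 9/40).
Converting: (37/40)·A_1 + (-3/20)·A_2 + (9/40)·A_3 = (5/4, -159/40).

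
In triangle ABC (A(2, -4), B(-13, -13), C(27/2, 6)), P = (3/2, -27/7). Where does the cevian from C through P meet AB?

(-1/2, -11/2)

Barycentric coordinates of P with respect to ABC: (5/7, 1/7, 1/7).
On side AB the C-coordinate is zero; dropping P's C-weight 1/7 and renormalizing the remaining 5/7 : 1/7 gives weights 5/6, 1/6 on A, B.
Q = (5/6)·(2, -4) + (1/6)·(-13, -13) = (-1/2, -11/2).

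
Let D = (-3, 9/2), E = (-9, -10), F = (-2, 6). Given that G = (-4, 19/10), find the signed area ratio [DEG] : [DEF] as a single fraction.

[DEF] = ½·((-3)·(-10−6) + (-9)·(6−(9/2)) + (-2)·(9/2−(-10))) = ½·(48 − 27/2 − 29) = 11/4.
[DEG] = ½·((-3)·(-10−(19/10)) + (-9)·(19/10−(9/2)) + (-4)·(9/2−(-10))) = ½·(357/10 + 117/5 − 58) = 11/20, so the ratio is (11/20)/(11/4) = 1/5.

1/5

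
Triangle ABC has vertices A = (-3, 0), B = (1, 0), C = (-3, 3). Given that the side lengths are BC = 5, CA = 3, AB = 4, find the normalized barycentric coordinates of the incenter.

The incenter has barycentric coordinates proportional to the opposite side lengths: (5 : 3 : 4).
Normalizing by 5+3+4 = 12 gives (5/12, 1/4, 1/3).

(5/12, 1/4, 1/3)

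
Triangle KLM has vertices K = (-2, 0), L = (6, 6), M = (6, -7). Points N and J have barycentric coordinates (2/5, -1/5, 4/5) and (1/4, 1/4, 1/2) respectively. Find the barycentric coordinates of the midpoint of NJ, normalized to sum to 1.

(13/40, 1/40, 13/20)

Since both coordinate triples sum to 1, the midpoint's barycentrics are the componentwise average.
(2/5+1/4)/2 = 13/40; similarly 1/40 and 13/20.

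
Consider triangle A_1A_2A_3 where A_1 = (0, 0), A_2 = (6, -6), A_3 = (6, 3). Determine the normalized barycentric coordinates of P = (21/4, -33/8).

(1/8, 3/4, 1/8)

Signed area of the reference triangle: [A_1A_2A_3] = ½·(0·(-6−3) + 6·(3−0) + 6·(0−(-6))) = ½·(0 + 18 + 36) = 27.
[PA_2A_3] = ½·((21/4)·(-6−3) + 6·(3−(-33/8)) + 6·(-33/8−(-6))) = ½·(-189/4 + 171/4 + 45/4) = 27/8, so the A_1-coordinate is (27/8)/27 = 1/8.
[A_1PA_3] = ½·(0·(-33/8−3) + (21/4)·(3−0) + 6·(0−(-33/8))) = ½·(0 + 63/4 + 99/4) = 81/4, so the A_2-coordinate is 3/4.
[A_1A_2P] = ½·(0·(-6−(-33/8)) + 6·(-33/8−0) + (21/4)·(0−(-6))) = ½·(0 − 99/4 + 63/2) = 27/8, so the A_3-coordinate is 1/8.
Check: 1/8 + 3/4 + 1/8 = 1.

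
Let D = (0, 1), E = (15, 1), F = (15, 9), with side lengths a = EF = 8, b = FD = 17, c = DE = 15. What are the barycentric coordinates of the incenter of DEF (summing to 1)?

(1/5, 17/40, 3/8)

The incenter has barycentric coordinates proportional to the opposite side lengths: (8 : 17 : 15).
Normalizing by 8+17+15 = 40 gives (1/5, 17/40, 3/8).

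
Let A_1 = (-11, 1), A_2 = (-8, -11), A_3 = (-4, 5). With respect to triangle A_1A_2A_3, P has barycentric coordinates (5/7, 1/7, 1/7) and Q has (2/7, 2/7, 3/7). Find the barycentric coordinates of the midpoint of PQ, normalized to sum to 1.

(1/2, 3/14, 2/7)

Since both coordinate triples sum to 1, the midpoint's barycentrics are the componentwise average.
(5/7+2/7)/2 = 1/2; similarly 3/14 and 2/7.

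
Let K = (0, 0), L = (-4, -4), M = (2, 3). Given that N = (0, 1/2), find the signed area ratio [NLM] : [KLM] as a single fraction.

1/4

[KLM] = ½·(0·(-4−3) + (-4)·(3−0) + 2·(0−(-4))) = ½·(0 − 12 + 8) = -2.
[NLM] = ½·(0·(-4−3) + (-4)·(3−(1/2)) + 2·(1/2−(-4))) = ½·(0 − 10 + 9) = -1/2, so the ratio is (-1/2)/(-2) = 1/4.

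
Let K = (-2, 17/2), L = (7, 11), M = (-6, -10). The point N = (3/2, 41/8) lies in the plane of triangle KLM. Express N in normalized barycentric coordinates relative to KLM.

(1/4, 1/2, 1/4)

Signed area of the reference triangle: [KLM] = ½·((-2)·(11−(-10)) + 7·(-10−(17/2)) + (-6)·(17/2−11)) = ½·(-42 − 259/2 + 15) = -313/4.
[NLM] = ½·((3/2)·(11−(-10)) + 7·(-10−(41/8)) + (-6)·(41/8−11)) = ½·(63/2 − 847/8 + 141/4) = -313/16, so the K-coordinate is (-313/16)/(-313/4) = 1/4.
[KNM] = ½·((-2)·(41/8−(-10)) + (3/2)·(-10−(17/2)) + (-6)·(17/2−(41/8))) = ½·(-121/4 − 111/4 − 81/4) = -313/8, so the L-coordinate is 1/2.
[KLN] = ½·((-2)·(11−(41/8)) + 7·(41/8−(17/2)) + (3/2)·(17/2−11)) = ½·(-47/4 − 189/8 − 15/4) = -313/16, so the M-coordinate is 1/4.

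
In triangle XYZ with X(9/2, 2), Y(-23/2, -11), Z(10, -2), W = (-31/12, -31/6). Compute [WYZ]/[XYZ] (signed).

[XYZ] = ½·((9/2)·(-11−(-2)) + (-23/2)·(-2−2) + 10·(2−(-11))) = ½·(-81/2 + 46 + 130) = 271/4.
[WYZ] = ½·((-31/12)·(-11−(-2)) + (-23/2)·(-2−(-31/6)) + 10·(-31/6−(-11))) = ½·(93/4 − 437/12 + 175/3) = 271/12, so the ratio is (271/12)/(271/4) = 1/3.

1/3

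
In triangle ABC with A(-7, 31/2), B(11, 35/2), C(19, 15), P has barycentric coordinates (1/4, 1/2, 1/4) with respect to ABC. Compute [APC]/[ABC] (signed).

The signed ratio [APC]/[ABC] equals the barycentric coordinate of P at vertex B, which is 1/2.

1/2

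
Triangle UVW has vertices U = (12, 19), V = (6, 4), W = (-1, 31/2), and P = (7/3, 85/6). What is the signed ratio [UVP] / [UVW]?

[UVW] = ½·(12·(4−(31/2)) + 6·(31/2−19) + (-1)·(19−4)) = ½·(-138 − 21 − 15) = -87.
[UVP] = ½·(12·(4−(85/6)) + 6·(85/6−19) + (7/3)·(19−4)) = ½·(-122 − 29 + 35) = -58, so the ratio is (-58)/(-87) = 2/3.

2/3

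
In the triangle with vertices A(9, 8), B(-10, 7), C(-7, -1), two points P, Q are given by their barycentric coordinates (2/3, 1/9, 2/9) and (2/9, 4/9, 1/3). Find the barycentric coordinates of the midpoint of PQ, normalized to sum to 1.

Since both coordinate triples sum to 1, the midpoint's barycentrics are the componentwise average.
(2/3+2/9)/2 = 4/9; similarly 5/18 and 5/18.

(4/9, 5/18, 5/18)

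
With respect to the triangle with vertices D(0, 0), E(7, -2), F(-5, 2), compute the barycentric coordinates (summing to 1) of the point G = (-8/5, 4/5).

Signed area of the reference triangle: [DEF] = ½·(0·(-2−2) + 7·(2−0) + (-5)·(0−(-2))) = ½·(0 + 14 − 10) = 2.
[GEF] = ½·((-8/5)·(-2−2) + 7·(2−(4/5)) + (-5)·(4/5−(-2))) = ½·(32/5 + 42/5 − 14) = 2/5, so the D-coordinate is (2/5)/2 = 1/5.
[DGF] = ½·(0·(4/5−2) + (-8/5)·(2−0) + (-5)·(0−(4/5))) = ½·(0 − 16/5 + 4) = 2/5, so the E-coordinate is 1/5.
[DEG] = ½·(0·(-2−(4/5)) + 7·(4/5−0) + (-8/5)·(0−(-2))) = ½·(0 + 28/5 − 16/5) = 6/5, so the F-coordinate is 3/5.
Check: 1/5 + 1/5 + 3/5 = 1.

(1/5, 1/5, 3/5)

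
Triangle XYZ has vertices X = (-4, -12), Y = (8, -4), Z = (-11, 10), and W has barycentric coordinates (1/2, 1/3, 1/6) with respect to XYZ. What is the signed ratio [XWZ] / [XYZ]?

1/3

The signed ratio [XWZ]/[XYZ] equals the barycentric coordinate of W at vertex Y, which is 1/3.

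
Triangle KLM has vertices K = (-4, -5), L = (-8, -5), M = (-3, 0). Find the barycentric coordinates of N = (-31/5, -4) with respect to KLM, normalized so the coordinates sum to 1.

Signed area of the reference triangle: [KLM] = ½·((-4)·(-5−0) + (-8)·(0−(-5)) + (-3)·(-5−(-5))) = ½·(20 − 40 + 0) = -10.
[NLM] = ½·((-31/5)·(-5−0) + (-8)·(0−(-4)) + (-3)·(-4−(-5))) = ½·(31 − 32 − 3) = -2, so the K-coordinate is (-2)/(-10) = 1/5.
[KNM] = ½·((-4)·(-4−0) + (-31/5)·(0−(-5)) + (-3)·(-5−(-4))) = ½·(16 − 31 + 3) = -6, so the L-coordinate is 3/5.
[KLN] = ½·((-4)·(-5−(-4)) + (-8)·(-4−(-5)) + (-31/5)·(-5−(-5))) = ½·(4 − 8 + 0) = -2, so the M-coordinate is 1/5.
Check: 1/5 + 3/5 + 1/5 = 1.

(1/5, 3/5, 1/5)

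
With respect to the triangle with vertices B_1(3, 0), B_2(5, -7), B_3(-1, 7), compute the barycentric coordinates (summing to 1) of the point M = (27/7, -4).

Signed area of the reference triangle: [B_1B_2B_3] = ½·(3·(-7−7) + 5·(7−0) + (-1)·(0−(-7))) = ½·(-42 + 35 − 7) = -7.
[MB_2B_3] = ½·((27/7)·(-7−7) + 5·(7−(-4)) + (-1)·(-4−(-7))) = ½·(-54 + 55 − 3) = -1, so the B_1-coordinate is (-1)/(-7) = 1/7.
[B_1MB_3] = ½·(3·(-4−7) + (27/7)·(7−0) + (-1)·(0−(-4))) = ½·(-33 + 27 − 4) = -5, so the B_2-coordinate is 5/7.
[B_1B_2M] = ½·(3·(-7−(-4)) + 5·(-4−0) + (27/7)·(0−(-7))) = ½·(-9 − 20 + 27) = -1, so the B_3-coordinate is 1/7.

(1/7, 5/7, 1/7)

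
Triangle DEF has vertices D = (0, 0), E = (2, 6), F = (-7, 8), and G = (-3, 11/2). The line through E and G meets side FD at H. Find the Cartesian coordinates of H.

Barycentric coordinates of G with respect to DEF: (1/4, 1/4, 1/2).
On side FD the E-coordinate is zero; dropping G's E-weight 1/4 and renormalizing the remaining 1/2 : 1/4 gives weights 2/3, 1/3 on F, D.
H = (2/3)·(-7, 8) + (1/3)·(0, 0) = (-14/3, 16/3).

(-14/3, 16/3)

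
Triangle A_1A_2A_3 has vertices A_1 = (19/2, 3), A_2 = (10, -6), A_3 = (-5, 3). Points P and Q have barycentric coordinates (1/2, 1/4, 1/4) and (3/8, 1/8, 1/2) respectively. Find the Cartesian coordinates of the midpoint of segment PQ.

(133/32, 21/16)

Barycentric coordinates of the midpoint are the average: (7/16, 3/16, 3/8).
Converting: (7/16)·A_1 + (3/16)·A_2 + (3/8)·A_3 = (133/32, 21/16).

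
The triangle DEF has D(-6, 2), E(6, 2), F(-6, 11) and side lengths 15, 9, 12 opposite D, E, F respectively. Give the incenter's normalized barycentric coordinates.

The incenter has barycentric coordinates proportional to the opposite side lengths: (15 : 9 : 12).
Normalizing by 15+9+12 = 36 gives (5/12, 1/4, 1/3).

(5/12, 1/4, 1/3)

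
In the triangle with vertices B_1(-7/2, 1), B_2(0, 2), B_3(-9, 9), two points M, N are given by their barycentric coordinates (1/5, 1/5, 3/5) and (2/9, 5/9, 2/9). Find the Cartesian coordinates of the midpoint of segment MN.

(-799/180, 14/3)

Barycentric coordinates of the midpoint are the average: (19/90, 17/45, 37/90).
Converting: (19/90)·B_1 + (17/45)·B_2 + (37/90)·B_3 = (-799/180, 14/3).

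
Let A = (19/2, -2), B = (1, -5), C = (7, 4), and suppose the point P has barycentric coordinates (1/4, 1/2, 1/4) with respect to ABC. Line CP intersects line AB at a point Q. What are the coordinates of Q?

Line CP meets AB where the C-coordinate vanishes; zeroing P's C-weight and renormalizing leaves A, B-weights 1/4 : 1/2 → (1/3, 2/3).
So Q = (1/3)·A + (2/3)·B = (23/6, -4).

(23/6, -4)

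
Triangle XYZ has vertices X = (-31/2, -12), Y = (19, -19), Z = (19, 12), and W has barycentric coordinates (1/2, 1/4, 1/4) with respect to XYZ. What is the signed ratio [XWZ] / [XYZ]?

1/4

The signed ratio [XWZ]/[XYZ] equals the barycentric coordinate of W at vertex Y, which is 1/4.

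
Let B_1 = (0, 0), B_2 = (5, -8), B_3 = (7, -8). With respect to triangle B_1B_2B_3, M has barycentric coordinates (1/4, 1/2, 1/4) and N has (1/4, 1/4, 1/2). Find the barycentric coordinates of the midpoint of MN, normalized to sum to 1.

Since both coordinate triples sum to 1, the midpoint's barycentrics are the componentwise average.
(1/4+1/4)/2 = 1/4; similarly 3/8 and 3/8.

(1/4, 3/8, 3/8)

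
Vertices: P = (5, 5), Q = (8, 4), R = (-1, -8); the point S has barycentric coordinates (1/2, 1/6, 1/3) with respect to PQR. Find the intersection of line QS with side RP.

Line QS meets RP where the Q-coordinate vanishes; zeroing S's Q-weight and renormalizing leaves R, P-weights 1/3 : 1/2 → (2/5, 3/5).
So T = (2/5)·R + (3/5)·P = (13/5, -1/5).

(13/5, -1/5)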